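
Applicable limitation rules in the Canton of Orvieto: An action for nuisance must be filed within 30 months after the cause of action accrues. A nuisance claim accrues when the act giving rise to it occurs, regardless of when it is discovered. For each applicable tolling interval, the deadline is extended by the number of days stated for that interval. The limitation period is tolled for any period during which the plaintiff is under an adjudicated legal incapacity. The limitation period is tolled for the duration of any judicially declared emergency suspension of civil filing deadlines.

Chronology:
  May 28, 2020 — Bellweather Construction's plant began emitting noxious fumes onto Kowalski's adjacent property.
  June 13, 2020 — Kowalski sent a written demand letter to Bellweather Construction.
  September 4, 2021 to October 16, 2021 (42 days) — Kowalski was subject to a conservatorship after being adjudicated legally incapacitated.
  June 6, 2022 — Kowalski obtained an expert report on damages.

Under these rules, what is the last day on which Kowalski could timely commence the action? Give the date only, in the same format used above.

January 9, 2023

The claim accrued on May 28, 2020, when the wrongful act occurred.
Adding the 30 months base period to May 28, 2020 gives a deadline of November 28, 2022, before any tolling.
Because the plaintiff's legal incapacity ran from September 4, 2021 to October 16, 2021, the deadline is extended by 42 days to January 9, 2023.
Nothing else in the chronology tolls or restarts the period.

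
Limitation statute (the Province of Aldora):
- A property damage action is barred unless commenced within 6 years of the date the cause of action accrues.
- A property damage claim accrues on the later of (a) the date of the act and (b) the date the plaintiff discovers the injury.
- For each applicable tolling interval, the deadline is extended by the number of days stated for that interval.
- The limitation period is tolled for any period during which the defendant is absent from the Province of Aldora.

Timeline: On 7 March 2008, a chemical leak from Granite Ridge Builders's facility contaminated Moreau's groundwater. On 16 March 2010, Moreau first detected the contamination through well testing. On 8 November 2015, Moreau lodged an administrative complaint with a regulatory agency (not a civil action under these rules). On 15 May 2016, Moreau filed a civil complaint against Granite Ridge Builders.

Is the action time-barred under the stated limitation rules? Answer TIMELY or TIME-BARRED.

TIME-BARRED

Taking the later of the act (7 March 2008) and discovery (16 March 2010), the claim accrued on 16 March 2010.
Adding the 6 years base period to 16 March 2010 gives a deadline of 16 March 2016, before any tolling.
The other events in the timeline have no effect on the limitation period under the stated rules.
The 15 May 2016 filing falls after the 16 March 2016 deadline; the claim is time-barred.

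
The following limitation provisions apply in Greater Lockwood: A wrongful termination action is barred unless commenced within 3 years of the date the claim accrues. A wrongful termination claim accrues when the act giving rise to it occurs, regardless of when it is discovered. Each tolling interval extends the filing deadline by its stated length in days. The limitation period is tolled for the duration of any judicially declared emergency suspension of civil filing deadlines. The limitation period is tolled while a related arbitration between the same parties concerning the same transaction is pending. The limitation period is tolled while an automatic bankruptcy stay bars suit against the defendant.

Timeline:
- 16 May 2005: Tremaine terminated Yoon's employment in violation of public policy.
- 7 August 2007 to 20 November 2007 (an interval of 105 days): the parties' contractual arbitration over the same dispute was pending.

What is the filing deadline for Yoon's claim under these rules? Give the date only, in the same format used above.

29 August 2008

The claim accrued on 16 May 2005, when the wrongful act occurred.
3 years from 16 May 2005 is 16 May 2008.
The period was tolled for 105 days by the pending related arbitration (7 August 2007 to 20 November 2007), pushing the deadline to 29 August 2008.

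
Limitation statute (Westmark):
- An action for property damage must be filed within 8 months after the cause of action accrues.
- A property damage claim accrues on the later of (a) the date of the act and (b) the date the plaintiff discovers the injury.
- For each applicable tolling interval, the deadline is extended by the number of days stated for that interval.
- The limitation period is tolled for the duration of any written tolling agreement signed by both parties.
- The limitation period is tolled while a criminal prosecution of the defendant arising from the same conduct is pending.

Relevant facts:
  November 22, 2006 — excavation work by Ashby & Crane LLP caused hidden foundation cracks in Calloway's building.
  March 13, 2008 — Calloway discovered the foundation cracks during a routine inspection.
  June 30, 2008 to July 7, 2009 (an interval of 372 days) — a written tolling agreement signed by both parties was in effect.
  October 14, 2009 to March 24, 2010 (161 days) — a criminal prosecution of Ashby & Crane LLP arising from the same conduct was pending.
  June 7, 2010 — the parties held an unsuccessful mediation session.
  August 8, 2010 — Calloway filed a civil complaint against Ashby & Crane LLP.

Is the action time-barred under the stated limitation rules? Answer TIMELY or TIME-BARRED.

TIME-BARRED

Because discovery on March 13, 2008 post-dates the November 22, 2006 act, accrual under the later-of rule falls on March 13, 2008.
8 months from March 13, 2008 is November 13, 2008.
The period was tolled for 372 days by the written tolling agreement (June 30, 2008 to July 7, 2009), pushing the deadline to November 20, 2009.
Because the pending criminal prosecution ran from October 14, 2009 to March 24, 2010, the deadline is extended by 161 days to April 30, 2010.
None of the other events listed affects the running of the period under the stated rules.
Filing on August 8, 2010 missed the April 30, 2010 deadline — the action is time-barred.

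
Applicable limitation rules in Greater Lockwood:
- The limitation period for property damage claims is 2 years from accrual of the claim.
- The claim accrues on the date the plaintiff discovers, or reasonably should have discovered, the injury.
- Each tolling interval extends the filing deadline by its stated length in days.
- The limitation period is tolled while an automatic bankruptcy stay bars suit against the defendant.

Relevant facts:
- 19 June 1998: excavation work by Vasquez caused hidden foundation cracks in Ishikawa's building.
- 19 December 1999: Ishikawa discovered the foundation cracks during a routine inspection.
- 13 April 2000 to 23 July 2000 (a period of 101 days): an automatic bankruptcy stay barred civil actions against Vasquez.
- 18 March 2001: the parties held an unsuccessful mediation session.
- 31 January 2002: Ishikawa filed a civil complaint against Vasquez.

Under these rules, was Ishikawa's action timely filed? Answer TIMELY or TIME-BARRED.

Accrual is tied to discovery, so the period began on 19 December 1999 rather than on 19 June 1998 when the act occurred.
2 years from 19 December 1999 is 19 December 2001.
Because the automatic bankruptcy stay ran from 13 April 2000 to 23 July 2000, the deadline is extended by 101 days to 30 March 2002.
The other events in the timeline have no effect on the limitation period under the stated rules.
Filing on 31 January 2002 beat the 30 March 2002 deadline — the action is timely.

TIMELY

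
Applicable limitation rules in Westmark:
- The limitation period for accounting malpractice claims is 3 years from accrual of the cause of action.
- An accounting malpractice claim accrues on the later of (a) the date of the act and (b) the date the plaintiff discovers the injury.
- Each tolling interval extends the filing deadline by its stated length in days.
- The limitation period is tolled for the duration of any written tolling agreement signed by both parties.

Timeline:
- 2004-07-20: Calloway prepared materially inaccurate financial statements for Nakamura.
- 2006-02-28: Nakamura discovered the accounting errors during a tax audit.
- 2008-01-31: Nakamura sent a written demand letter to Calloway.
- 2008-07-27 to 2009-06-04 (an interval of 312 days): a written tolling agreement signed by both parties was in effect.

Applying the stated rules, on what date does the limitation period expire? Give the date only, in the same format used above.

Taking the later of the act (2004-07-20) and discovery (2006-02-28), the claim accrued on 2006-02-28.
Adding the 3 years base period to 2006-02-28 gives a deadline of 2009-02-28, before any tolling.
Because the written tolling agreement ran from 2008-07-27 to 2009-06-04, the deadline is extended by 312 days to 2010-01-06.
The other events in the timeline have no effect on the limitation period under the stated rules.

2010-01-06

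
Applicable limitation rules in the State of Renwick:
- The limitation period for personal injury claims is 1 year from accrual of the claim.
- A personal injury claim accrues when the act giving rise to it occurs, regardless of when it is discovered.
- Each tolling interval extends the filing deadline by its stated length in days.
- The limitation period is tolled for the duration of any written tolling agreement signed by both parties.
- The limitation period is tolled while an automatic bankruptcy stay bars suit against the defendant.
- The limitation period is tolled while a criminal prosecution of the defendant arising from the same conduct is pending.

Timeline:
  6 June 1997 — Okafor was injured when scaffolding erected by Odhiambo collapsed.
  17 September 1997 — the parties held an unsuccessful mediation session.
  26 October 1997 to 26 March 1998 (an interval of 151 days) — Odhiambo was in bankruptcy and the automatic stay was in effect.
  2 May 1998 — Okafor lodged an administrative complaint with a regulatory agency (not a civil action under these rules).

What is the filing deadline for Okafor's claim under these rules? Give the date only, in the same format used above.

4 November 1998

The limitation period began to run on 6 June 1997.
1 year from 6 June 1997 is 6 June 1998.
The automatic bankruptcy stay from 26 October 1997 to 26 March 1998 tolled the period for 151 days, extending the deadline to 4 November 1998.
The other events in the timeline have no effect on the limitation period under the stated rules.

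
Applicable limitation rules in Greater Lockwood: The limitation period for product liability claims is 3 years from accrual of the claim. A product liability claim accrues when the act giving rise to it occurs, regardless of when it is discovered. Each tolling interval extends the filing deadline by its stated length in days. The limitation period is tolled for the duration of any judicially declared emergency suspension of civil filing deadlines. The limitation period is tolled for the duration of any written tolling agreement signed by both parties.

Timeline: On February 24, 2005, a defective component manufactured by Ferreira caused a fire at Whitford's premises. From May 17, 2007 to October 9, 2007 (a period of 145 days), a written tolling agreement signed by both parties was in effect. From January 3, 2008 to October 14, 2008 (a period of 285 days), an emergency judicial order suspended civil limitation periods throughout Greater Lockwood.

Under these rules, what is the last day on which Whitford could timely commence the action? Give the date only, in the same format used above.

April 29, 2009

The claim accrued on February 24, 2005, the date of the act.
Adding the 3 years base period to February 24, 2005 gives a deadline of February 24, 2008, before any tolling.
The written tolling agreement from May 17, 2007 to October 9, 2007 tolled the period for 145 days, extending the deadline to July 18, 2008.
Because the emergency suspension of filing deadlines ran from January 3, 2008 to October 14, 2008, the deadline is extended by 285 days to April 29, 2009.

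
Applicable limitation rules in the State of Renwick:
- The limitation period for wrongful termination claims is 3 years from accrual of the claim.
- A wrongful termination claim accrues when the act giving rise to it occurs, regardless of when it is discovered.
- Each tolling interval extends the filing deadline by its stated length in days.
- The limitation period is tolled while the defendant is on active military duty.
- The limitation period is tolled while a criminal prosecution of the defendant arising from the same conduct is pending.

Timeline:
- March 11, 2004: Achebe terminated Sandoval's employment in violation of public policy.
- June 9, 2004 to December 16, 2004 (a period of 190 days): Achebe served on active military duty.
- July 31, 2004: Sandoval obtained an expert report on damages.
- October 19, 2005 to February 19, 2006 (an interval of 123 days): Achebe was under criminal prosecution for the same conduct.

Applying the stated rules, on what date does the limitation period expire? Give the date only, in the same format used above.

The limitation period began to run on March 11, 2004.
The untolled deadline — 3 years after March 11, 2004 — is March 11, 2007.
The period was tolled for 190 days by the defendant's active military service (June 9, 2004 to December 16, 2004), pushing the deadline to September 17, 2007.
The period was tolled for 123 days by the pending criminal prosecution (October 19, 2005 to February 19, 2006), pushing the deadline to January 18, 2008.
Nothing else in the chronology tolls or restarts the period.

January 18, 2008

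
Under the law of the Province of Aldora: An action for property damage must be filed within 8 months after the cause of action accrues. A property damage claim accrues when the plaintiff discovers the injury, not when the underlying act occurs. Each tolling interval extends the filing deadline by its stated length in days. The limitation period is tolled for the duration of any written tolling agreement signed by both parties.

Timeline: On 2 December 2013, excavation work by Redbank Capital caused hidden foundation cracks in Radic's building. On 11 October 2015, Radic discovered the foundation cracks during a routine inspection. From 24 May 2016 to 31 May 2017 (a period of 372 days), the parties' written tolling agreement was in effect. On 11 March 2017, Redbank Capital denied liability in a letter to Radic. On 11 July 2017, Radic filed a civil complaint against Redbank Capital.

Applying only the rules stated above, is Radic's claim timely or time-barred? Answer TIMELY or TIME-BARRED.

Accrual is tied to discovery, so the period began on 11 October 2015 rather than on 2 December 2013 when the act occurred.
8 months from 11 October 2015 is 11 June 2016.
The period was tolled for 372 days by the written tolling agreement (24 May 2016 to 31 May 2017), pushing the deadline to 18 June 2017.
None of the other events listed affects the running of the period under the stated rules.
The 11 July 2017 filing falls after the 18 June 2017 deadline; the claim is time-barred.

TIME-BARRED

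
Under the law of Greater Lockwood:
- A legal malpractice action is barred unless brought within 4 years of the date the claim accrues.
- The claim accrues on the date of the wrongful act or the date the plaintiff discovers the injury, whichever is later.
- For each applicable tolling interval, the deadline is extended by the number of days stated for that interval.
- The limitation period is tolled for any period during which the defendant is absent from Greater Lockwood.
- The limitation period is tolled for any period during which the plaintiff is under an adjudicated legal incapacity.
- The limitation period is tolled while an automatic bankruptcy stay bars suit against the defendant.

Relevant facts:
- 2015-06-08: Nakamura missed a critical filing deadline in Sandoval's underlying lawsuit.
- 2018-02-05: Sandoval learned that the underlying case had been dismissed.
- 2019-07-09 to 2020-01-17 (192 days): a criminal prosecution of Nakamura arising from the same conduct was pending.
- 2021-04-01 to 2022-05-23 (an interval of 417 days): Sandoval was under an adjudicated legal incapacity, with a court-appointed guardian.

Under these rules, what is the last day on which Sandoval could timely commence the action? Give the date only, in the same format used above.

2023-03-29

Taking the later of the act (2015-06-08) and discovery (2018-02-05), the claim accrued on 2018-02-05.
4 years from 2018-02-05 is 2022-02-05.
The period was tolled for 417 days by the plaintiff's legal incapacity (2021-04-01 to 2022-05-23), pushing the deadline to 2023-03-29.
No stated provision tolls the period for a criminal prosecution, so the interval from 2019-07-09 to 2020-01-17 has no effect on the deadline.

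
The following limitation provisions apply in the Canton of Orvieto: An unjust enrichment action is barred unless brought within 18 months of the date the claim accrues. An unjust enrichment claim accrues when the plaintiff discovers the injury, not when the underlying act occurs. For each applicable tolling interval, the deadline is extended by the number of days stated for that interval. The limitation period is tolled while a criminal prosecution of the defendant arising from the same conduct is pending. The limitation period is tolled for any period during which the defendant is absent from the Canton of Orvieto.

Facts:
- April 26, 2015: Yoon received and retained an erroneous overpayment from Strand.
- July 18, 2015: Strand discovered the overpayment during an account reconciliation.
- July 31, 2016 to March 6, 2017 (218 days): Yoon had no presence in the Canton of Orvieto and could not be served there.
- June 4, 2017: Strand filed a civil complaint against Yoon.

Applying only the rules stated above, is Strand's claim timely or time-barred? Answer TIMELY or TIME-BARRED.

TIMELY

The claim did not accrue until Strand discovered the injury on July 18, 2015; the April 26, 2015 act date does not start the clock under the stated rule.
18 months from July 18, 2015 is January 18, 2017.
The defendant's absence from the jurisdiction from July 31, 2016 to March 6, 2017 tolled the period for 218 days, extending the deadline to August 24, 2017.
Strand filed on June 4, 2017, before the August 24, 2017 deadline, so the action is timely.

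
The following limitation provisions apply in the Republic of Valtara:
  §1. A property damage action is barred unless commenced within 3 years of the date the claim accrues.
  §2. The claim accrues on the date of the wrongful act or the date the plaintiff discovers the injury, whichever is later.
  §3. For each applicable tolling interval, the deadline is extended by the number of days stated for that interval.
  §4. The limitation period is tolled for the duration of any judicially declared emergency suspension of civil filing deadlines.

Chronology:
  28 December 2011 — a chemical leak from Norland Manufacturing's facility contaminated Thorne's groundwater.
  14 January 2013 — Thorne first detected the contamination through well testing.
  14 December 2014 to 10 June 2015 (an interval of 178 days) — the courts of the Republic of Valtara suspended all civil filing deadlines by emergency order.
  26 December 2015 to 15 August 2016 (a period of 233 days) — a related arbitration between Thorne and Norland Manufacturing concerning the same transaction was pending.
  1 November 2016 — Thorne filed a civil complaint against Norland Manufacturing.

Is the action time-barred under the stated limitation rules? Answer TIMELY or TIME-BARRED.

The claim accrued on 14 January 2013 — the later of the 28 December 2011 act and the 14 January 2013 discovery.
The untolled deadline — 3 years after 14 January 2013 — is 14 January 2016.
The period was tolled for 178 days by the emergency suspension of filing deadlines (14 December 2014 to 10 June 2015), pushing the deadline to 10 July 2016.
Although a pending arbitration ran from 26 December 2015 to 15 August 2016, the stated rules do not make that a tolling event, so it is disregarded.
Thorne filed on 1 November 2016, after the 10 July 2016 deadline, so the action is time-barred.

TIME-BARRED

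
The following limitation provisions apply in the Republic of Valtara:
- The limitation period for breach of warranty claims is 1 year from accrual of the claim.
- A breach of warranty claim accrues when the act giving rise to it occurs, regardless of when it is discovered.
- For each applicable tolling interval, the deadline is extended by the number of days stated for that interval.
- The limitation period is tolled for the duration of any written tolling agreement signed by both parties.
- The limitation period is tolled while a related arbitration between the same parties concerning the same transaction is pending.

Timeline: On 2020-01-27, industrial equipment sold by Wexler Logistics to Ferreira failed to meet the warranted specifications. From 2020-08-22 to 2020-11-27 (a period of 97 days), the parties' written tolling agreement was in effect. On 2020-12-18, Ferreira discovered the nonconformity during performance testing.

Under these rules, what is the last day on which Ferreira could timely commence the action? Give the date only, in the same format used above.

Accrual is governed by the date of the act, so the period began to run on 2020-01-27; the later discovery on 2020-12-18 is irrelevant under the stated rule.
Adding the 1 year base period to 2020-01-27 gives a deadline of 2021-01-27, before any tolling.
The written tolling agreement from 2020-08-22 to 2020-11-27 tolled the period for 97 days, extending the deadline to 2021-05-04.

2021-05-04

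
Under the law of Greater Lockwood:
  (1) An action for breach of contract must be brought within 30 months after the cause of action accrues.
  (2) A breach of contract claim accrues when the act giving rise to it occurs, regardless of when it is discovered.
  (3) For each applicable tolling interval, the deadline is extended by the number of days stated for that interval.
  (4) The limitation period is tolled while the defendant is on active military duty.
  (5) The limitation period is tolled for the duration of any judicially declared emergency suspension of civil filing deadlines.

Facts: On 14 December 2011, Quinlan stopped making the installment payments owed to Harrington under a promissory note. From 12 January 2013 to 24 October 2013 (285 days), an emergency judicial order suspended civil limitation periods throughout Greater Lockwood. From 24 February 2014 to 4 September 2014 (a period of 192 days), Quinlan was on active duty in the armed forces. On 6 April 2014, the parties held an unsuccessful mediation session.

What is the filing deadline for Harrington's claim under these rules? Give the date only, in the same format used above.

The claim accrued on 14 December 2011, when the wrongful act occurred.
The untolled deadline — 30 months after 14 December 2011 — is 14 June 2014.
Because the emergency suspension of filing deadlines ran from 12 January 2013 to 24 October 2013, the deadline is extended by 285 days to 26 March 2015.
Because the defendant's active military service ran from 24 February 2014 to 4 September 2014, the deadline is extended by 192 days to 4 October 2015.
The other events in the timeline have no effect on the limitation period under the stated rules.

4 October 2015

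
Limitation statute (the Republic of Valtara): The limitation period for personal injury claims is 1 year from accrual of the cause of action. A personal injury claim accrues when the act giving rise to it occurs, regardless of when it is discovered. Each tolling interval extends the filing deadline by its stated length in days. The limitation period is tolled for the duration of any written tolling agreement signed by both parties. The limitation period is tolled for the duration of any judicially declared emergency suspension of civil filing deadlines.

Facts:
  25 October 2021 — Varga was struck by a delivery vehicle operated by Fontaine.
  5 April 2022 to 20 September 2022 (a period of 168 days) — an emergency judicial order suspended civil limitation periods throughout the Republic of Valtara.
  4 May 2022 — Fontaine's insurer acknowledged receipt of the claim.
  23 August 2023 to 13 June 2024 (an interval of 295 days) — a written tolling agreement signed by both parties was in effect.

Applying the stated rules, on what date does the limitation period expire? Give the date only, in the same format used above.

The claim accrued on 25 October 2021, when the wrongful act occurred.
1 year from 25 October 2021 is 25 October 2022.
The period was tolled for 168 days by the emergency suspension of filing deadlines (5 April 2022 to 20 September 2022), pushing the deadline to 11 April 2023.
The written tolling agreement starting 23 August 2023 came too late — the period had run on 11 April 2023 — and so does not extend the deadline.
Nothing else in the chronology tolls or restarts the period.

11 April 2023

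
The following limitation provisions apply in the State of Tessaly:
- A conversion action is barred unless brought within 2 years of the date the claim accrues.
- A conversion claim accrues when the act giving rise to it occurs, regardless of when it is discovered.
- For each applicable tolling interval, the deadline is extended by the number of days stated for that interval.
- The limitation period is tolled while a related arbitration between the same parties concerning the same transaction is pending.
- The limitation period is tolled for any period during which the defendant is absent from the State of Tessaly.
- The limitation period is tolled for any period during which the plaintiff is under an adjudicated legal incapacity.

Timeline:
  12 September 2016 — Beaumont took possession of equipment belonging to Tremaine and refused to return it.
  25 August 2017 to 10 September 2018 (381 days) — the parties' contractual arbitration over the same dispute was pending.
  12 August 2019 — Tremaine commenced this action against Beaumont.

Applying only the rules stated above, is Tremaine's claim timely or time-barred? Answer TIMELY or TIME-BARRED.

TIMELY

The claim accrued on 12 September 2016, the date of the act.
2 years from 12 September 2016 is 12 September 2018.
Because the pending related arbitration ran from 25 August 2017 to 10 September 2018, the deadline is extended by 381 days to 28 September 2019.
Tremaine filed on 12 August 2019, before the 28 September 2019 deadline, so the action is timely.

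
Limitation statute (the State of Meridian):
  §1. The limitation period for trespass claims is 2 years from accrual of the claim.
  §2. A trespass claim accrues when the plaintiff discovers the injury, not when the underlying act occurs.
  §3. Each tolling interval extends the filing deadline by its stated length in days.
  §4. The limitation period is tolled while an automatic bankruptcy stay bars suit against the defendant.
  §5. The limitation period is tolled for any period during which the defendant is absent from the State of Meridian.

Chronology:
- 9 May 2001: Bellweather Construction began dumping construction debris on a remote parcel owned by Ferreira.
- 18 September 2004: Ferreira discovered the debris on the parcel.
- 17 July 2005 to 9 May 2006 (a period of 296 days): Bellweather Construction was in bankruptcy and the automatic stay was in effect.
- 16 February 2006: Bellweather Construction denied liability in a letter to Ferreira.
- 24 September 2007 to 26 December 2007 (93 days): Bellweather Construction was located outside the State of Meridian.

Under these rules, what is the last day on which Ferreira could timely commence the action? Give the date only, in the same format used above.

11 July 2007

Accrual is tied to discovery, so the period began on 18 September 2004 rather than on 9 May 2001 when the act occurred.
2 years from 18 September 2004 is 18 September 2006.
Because the automatic bankruptcy stay ran from 17 July 2005 to 9 May 2006, the deadline is extended by 296 days to 11 July 2007.
The defendant's absence from the jurisdiction starting 24 September 2007 came too late — the period had run on 11 July 2007 — and so does not extend the deadline.
None of the other events listed affects the running of the period under the stated rules.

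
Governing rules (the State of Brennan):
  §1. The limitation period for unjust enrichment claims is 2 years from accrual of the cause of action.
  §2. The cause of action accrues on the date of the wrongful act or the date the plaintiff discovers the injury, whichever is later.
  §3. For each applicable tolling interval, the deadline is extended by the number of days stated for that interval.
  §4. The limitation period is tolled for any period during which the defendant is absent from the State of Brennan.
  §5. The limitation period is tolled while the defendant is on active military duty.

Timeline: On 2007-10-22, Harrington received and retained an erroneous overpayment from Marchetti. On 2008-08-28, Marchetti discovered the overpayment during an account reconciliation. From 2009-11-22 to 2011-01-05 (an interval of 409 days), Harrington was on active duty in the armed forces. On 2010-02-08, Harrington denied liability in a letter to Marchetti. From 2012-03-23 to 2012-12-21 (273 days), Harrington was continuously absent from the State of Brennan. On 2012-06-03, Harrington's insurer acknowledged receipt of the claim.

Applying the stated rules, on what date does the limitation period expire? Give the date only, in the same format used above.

2011-10-11

Because discovery on 2008-08-28 post-dates the 2007-10-22 act, accrual under the later-of rule falls on 2008-08-28.
Adding the 2 years base period to 2008-08-28 gives a deadline of 2010-08-28, before any tolling.
The defendant's active military service from 2009-11-22 to 2011-01-05 tolled the period for 409 days, extending the deadline to 2011-10-11.
The defendant's absence from the jurisdiction starting 2012-03-23 came too late — the period had run on 2011-10-11 — and so does not extend the deadline.
None of the other events listed affects the running of the period under the stated rules.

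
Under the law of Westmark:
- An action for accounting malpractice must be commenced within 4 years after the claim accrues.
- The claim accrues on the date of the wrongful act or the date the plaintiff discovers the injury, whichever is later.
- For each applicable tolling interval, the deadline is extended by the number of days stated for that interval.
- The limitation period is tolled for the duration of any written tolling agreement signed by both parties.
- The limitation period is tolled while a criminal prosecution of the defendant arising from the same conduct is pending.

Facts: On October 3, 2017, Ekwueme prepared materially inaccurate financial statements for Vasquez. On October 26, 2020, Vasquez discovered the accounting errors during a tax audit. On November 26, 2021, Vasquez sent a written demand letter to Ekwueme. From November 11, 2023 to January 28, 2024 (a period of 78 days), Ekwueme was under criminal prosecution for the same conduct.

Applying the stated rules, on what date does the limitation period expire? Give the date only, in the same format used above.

January 12, 2025

Taking the later of the act (October 3, 2017) and discovery (October 26, 2020), the claim accrued on October 26, 2020.
4 years from October 26, 2020 is October 26, 2024.
Because the pending criminal prosecution ran from November 11, 2023 to January 28, 2024, the deadline is extended by 78 days to January 12, 2025.
None of the other events listed affects the running of the period under the stated rules.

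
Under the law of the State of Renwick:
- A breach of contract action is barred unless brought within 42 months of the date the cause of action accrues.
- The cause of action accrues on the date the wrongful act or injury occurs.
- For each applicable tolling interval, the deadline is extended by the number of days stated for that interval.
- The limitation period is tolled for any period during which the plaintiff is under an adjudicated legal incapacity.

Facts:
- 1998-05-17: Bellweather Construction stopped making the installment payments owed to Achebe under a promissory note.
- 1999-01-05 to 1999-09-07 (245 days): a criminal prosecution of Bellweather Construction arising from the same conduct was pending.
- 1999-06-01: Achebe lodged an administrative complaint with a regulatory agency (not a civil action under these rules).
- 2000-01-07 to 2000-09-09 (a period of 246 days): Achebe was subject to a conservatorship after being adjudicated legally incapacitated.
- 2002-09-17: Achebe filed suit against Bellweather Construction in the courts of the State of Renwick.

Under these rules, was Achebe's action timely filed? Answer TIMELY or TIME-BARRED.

TIME-BARRED

The cause of action accrued on 1998-05-17, the date of the act.
42 months from 1998-05-17 is 2001-11-17.
The plaintiff's legal incapacity from 2000-01-07 to 2000-09-09 tolled the period for 246 days, extending the deadline to 2002-07-21.
No stated provision tolls the period for a criminal prosecution, so the interval from 1999-01-05 to 1999-09-07 has no effect on the deadline.
None of the other events listed affects the running of the period under the stated rules.
The 2002-09-17 filing falls after the 2002-07-21 deadline; the claim is time-barred.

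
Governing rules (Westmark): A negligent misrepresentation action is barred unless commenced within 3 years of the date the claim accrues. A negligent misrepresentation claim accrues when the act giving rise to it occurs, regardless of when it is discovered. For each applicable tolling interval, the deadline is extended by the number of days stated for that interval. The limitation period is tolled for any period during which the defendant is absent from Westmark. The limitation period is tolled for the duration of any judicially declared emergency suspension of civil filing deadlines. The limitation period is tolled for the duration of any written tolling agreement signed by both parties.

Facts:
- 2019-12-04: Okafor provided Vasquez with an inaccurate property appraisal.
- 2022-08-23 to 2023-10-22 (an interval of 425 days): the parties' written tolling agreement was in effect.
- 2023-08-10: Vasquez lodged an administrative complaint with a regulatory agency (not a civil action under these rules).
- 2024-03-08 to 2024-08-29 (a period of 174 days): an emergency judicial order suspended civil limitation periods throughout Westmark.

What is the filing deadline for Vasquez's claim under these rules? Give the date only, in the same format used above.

2024-02-02

The claim accrued on 2019-12-04, when the wrongful act occurred.
Adding the 3 years base period to 2019-12-04 gives a deadline of 2022-12-04, before any tolling.
The written tolling agreement from 2022-08-23 to 2023-10-22 tolled the period for 425 days, extending the deadline to 2024-02-02.
The emergency suspension of filing deadlines starting 2024-03-08 came too late — the period had run on 2024-02-02 — and so does not extend the deadline.
Nothing else in the chronology tolls or restarts the period.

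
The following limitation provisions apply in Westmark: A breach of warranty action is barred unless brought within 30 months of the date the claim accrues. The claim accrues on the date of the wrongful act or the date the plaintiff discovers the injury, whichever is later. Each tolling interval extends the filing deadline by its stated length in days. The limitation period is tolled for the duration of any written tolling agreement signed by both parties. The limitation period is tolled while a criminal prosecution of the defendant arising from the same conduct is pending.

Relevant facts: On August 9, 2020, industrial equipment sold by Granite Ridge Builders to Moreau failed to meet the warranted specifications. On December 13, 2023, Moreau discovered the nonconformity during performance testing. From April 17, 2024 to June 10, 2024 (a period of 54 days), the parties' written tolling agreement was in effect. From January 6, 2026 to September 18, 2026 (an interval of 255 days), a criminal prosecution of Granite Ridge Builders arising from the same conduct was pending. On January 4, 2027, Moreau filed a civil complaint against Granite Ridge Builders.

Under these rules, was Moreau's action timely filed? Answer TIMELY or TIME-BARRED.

TIMELY

The claim accrued on December 13, 2023 — the later of the August 9, 2020 act and the December 13, 2023 discovery.
30 months from December 13, 2023 is June 13, 2026.
The written tolling agreement from April 17, 2024 to June 10, 2024 tolled the period for 54 days, extending the deadline to August 6, 2026.
The pending criminal prosecution from January 6, 2026 to September 18, 2026 tolled the period for 255 days, extending the deadline to April 18, 2027.
Moreau filed on January 4, 2027, before the April 18, 2027 deadline, so the action is timely.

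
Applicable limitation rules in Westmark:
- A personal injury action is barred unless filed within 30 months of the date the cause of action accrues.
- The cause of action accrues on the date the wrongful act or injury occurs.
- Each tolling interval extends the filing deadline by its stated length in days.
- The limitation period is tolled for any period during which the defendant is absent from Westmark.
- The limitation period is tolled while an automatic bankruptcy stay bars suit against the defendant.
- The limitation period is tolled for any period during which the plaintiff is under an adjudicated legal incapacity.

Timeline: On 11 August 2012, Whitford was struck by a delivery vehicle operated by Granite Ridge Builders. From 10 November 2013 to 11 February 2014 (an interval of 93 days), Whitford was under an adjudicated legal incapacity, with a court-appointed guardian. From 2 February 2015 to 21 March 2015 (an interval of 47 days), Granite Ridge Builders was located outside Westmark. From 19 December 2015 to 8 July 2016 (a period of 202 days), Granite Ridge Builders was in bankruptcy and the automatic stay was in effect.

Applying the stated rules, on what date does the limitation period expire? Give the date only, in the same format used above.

1 July 2015

The limitation period began to run on 11 August 2012.
Adding the 30 months base period to 11 August 2012 gives a deadline of 11 February 2015, before any tolling.
Because the plaintiff's legal incapacity ran from 10 November 2013 to 11 February 2014, the deadline is extended by 93 days to 15 May 2015.
The defendant's absence from the jurisdiction from 2 February 2015 to 21 March 2015 tolled the period for 47 days, extending the deadline to 1 July 2015.
By the time the automatic bankruptcy stay began on 19 December 2015, the limitation period had already expired on 1 July 2015; that interval cannot revive it.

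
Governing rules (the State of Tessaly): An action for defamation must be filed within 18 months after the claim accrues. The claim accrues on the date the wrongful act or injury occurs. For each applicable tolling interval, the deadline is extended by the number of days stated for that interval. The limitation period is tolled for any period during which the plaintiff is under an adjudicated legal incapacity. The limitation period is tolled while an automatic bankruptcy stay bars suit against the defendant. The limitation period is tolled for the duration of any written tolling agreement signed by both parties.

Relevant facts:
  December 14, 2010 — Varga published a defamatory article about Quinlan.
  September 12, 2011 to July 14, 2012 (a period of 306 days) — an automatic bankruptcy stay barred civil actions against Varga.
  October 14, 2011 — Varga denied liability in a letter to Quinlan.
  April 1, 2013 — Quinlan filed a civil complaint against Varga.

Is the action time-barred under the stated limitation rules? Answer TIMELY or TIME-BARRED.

TIMELY

The claim accrued on December 14, 2010, the date of the act.
Adding the 18 months base period to December 14, 2010 gives a deadline of June 14, 2012, before any tolling.
Because the automatic bankruptcy stay ran from September 12, 2011 to July 14, 2012, the deadline is extended by 306 days to April 16, 2013.
Nothing else in the chronology tolls or restarts the period.
Quinlan filed on April 1, 2013, before the April 16, 2013 deadline, so the action is timely.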